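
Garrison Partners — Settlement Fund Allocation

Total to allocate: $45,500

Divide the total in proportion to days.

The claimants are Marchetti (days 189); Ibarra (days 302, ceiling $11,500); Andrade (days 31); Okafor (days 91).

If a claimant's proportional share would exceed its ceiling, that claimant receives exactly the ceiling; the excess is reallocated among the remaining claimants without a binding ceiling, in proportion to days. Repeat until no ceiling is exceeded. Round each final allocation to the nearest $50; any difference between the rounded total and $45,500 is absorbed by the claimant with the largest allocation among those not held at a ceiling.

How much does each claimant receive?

Marchetti: $20,650; Ibarra: $11,500; Andrade: $3,400; Okafor: $9,950

Sum of days: 613.
Pro-rata shares before constraints: Marchetti 14,028.55; Ibarra 22,415.99; Andrade 2,300.98; Okafor 6,754.49.
Cap binds for Ibarra ($11,500); residual $34,000 reallocated over remaining days 311.
Shares after redistribution: Marchetti 20,662.38 → $20,650; Andrade 3,389.07 → $3,400; Okafor 9,948.55 → $9,950.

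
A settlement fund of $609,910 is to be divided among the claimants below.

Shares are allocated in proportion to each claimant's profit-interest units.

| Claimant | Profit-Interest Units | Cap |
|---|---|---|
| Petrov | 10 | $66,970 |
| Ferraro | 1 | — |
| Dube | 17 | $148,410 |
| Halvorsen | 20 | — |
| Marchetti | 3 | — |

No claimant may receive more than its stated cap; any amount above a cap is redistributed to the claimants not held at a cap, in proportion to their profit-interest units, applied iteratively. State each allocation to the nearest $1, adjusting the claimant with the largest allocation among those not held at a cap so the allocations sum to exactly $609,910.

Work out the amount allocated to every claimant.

Petrov: $66,970 · Ferraro: $16,439 · Dube: $148,410 · Halvorsen: $328,775 · Marchetti: $49,316

Profit-interest units total: 51.
Unconstrained shares: Petrov 119,590.20; Ferraro 11,959.02; Dube 203,303.33; Halvorsen 239,180.39; Marchetti 35,877.06.
Cap binds for Petrov ($66,970), Dube ($148,410); residual $394,530 reallocated over remaining profit-interest units 24.
Redistributed shares: Ferraro 16,438.75 → $16,439; Halvorsen 328,775.00 → $328,775; Marchetti 49,316.25 → $49,316.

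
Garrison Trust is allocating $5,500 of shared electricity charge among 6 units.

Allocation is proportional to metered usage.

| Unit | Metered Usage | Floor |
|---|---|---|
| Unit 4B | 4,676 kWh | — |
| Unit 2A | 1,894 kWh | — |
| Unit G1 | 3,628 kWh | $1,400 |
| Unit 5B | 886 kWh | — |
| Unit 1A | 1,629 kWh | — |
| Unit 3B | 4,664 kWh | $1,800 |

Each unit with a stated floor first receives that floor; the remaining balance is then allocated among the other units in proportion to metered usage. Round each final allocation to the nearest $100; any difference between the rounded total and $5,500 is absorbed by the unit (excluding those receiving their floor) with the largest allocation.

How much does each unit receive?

Guaranteed amounts: Unit G1 $1,400; Unit 3B $1,800. Balance $2,300.
Balance split over remaining metered usage 9,085: Unit 4B 1,183.80 → $1,200; Unit 2A 479.49 → $500; Unit 5B 224.30 → $200; Unit 1A 412.41 → $400.

Unit 4B: $1,200 | Unit 2A: $500 | Unit G1: $1,400 | Unit 5B: $200 | Unit 1A: $400 | Unit 3B: $1,800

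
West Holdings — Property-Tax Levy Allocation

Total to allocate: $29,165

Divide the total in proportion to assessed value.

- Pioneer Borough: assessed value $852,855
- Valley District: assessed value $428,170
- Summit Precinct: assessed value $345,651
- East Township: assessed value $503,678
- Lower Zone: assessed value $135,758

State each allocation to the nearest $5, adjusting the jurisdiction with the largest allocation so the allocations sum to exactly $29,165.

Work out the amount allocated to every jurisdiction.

Combined assessed value = 2,266,112.
Raw shares: Pioneer Borough 852,855/2,266,112 × $29,165 = 10,976.30; Valley District 428,170/2,266,112 × $29,165 = 5,510.57; Summit Precinct 345,651/2,266,112 × $29,165 = 4,448.55; East Township 503,678/2,266,112 × $29,165 = 6,482.37; Lower Zone 135,758/2,266,112 × $29,165 = 1,747.21.
Rounded to nearest $5: Pioneer Borough $10,975; Valley District $5,510; Summit Precinct $4,450; East Township $6,480; Lower Zone $1,745. Sum = $29,160.
Difference $29,165 − $29,160 = +$5 applied to largest allocation (Pioneer Borough): Pioneer Borough becomes $10,980.

Pioneer Borough: $10,980 | Valley District: $5,510 | Summit Precinct: $4,450 | East Township: $6,480 | Lower Zone: $1,745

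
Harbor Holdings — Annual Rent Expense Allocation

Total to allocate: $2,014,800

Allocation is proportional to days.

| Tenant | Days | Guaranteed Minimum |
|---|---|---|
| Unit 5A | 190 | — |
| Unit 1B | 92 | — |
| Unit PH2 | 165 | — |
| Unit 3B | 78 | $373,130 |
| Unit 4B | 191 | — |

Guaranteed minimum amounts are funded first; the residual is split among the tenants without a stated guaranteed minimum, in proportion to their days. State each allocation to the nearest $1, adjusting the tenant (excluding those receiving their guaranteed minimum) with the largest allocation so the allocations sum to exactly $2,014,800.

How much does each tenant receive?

Minimums first: Unit 3B $373,130. Balance $1,641,670.
Balance split over remaining days 638: Unit 5A 488,898.59 → $488,899; Unit 1B 236,729.84 → $236,730; Unit PH2 424,569.83 → $424,570; Unit 4B 491,471.74 → $491,472.
Rounding difference −$1 applied to Unit 4B → $491,471.

Unit 5A: $488,899 · Unit 1B: $236,730 · Unit PH2: $424,570 · Unit 3B: $373,130 · Unit 4B: $491,471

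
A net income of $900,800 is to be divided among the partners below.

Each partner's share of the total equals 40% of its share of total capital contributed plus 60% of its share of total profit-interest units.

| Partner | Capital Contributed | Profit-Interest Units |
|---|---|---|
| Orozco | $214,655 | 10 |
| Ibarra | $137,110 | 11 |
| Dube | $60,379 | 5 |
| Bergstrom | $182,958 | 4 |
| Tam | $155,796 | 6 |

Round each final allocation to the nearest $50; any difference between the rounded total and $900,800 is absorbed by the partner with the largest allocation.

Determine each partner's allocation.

Capital contributed total 750,898; profit-interest units total 36.
Composite weights (40% capital contributed + 60% profit-interest units): Orozco 0.2810; Ibarra 0.2564; Dube 0.1155; Bergstrom 0.1641; Tam 0.1830.
Raw shares: Orozco 253,135.99; Ibarra 230,939.19; Dube 104,039.66; Bergstrom 147,846.12; Tam 164,839.04.
Rounded to nearest $50: Orozco $253,150; Ibarra $230,950; Dube $104,050; Bergstrom $147,850; Tam $164,850. Sum = $900,850.
Difference $900,800 − $900,850 = −$50 applied to largest allocation (Orozco): Orozco becomes $253,100.

Orozco: $253,100 · Ibarra: $230,950 · Dube: $104,050 · Bergstrom: $147,850 · Tam: $164,850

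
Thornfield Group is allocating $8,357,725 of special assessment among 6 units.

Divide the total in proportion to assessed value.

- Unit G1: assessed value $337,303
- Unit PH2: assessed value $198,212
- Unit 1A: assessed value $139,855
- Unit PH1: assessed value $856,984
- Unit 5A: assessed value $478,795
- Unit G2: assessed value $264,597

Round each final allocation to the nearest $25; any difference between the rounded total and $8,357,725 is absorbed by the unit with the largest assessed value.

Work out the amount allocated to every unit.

Assessed value total: 337,303 + 198,212 + 139,855 + 856,984 + 478,795 + 264,597 = 2,275,746.
Unrounded shares: Unit G1 1,238,752.35; Unit PH2 727,937.73; Unit 1A 513,620.43; Unit PH1 3,147,291.75; Unit 5A 1,758,384.70; Unit G2 971,738.04.
At nearest $25: Unit G1 $1,238,750; Unit PH2 $727,950; Unit 1A $513,625; Unit PH1 $3,147,300; Unit 5A $1,758,375; Unit G2 $971,750. Sum = $8,357,750.
Difference $8,357,725 − $8,357,750 = −$25 applied to largest assessed value (Unit PH1): Unit PH1 becomes $3,147,275.

Unit G1: $1,238,750; Unit PH2: $727,950; Unit 1A: $513,625; Unit PH1: $3,147,275; Unit 5A: $1,758,375; Unit G2: $971,750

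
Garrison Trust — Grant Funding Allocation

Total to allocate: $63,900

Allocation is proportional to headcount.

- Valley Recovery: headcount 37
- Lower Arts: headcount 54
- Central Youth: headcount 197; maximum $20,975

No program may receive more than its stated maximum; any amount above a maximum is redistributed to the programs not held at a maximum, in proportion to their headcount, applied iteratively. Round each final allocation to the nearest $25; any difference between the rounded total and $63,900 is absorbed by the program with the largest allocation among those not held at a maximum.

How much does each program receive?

Valley Recovery: $17,450 · Lower Arts: $25,475 · Central Youth: $20,975

Total headcount = 288.
Unconstrained shares: Valley Recovery 8,209.38; Lower Arts 11,981.25; Central Youth 43,709.38.
Held at cap: Central Youth ($20,975); residual $42,925 reallocated over remaining headcount 91.
Remaining shares: Valley Recovery 17,453.02 → $17,450; Lower Arts 25,471.98 → $25,475.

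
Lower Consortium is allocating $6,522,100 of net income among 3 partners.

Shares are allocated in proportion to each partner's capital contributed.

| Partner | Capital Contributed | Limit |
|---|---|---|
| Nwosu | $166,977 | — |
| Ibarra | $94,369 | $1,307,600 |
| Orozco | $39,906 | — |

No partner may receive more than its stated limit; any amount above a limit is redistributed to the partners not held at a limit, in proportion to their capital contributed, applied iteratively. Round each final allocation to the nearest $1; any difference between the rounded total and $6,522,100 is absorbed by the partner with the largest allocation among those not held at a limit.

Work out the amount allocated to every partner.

Sum of capital contributed: 301,252.
Pro-rata shares before constraints: Nwosu 3,615,048.84; Ibarra 2,043,087.03; Orozco 863,964.13.
Cap binds for Ibarra ($1,307,600); residual $5,214,500 reallocated over remaining capital contributed 206,883.
Redistributed shares: Nwosu 4,208,666.57 → $4,208,667; Orozco 1,005,833.43 → $1,005,833.

Nwosu: $4,208,667; Ibarra: $1,307,600; Orozco: $1,005,833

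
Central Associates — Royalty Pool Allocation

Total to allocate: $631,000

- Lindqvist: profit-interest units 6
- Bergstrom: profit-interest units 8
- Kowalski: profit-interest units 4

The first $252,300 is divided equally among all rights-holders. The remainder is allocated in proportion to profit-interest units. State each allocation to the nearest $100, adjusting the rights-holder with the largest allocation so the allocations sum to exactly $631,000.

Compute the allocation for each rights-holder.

First tranche $252,300 split equally: $84,100 each.
Remainder $378,700 by profit-interest units (total 18): Lindqvist 126,233.33 → $126,200; Bergstrom 168,311.11 → $168,300; Kowalski 84,155.56 → $84,200.
Totals: Lindqvist $84,100 + $126,200 = $210,300; Bergstrom $84,100 + $168,300 = $252,400; Kowalski $84,100 + $84,200 = $168,300.

Lindqvist: $210,300 | Bergstrom: $252,400 | Kowalski: $168,300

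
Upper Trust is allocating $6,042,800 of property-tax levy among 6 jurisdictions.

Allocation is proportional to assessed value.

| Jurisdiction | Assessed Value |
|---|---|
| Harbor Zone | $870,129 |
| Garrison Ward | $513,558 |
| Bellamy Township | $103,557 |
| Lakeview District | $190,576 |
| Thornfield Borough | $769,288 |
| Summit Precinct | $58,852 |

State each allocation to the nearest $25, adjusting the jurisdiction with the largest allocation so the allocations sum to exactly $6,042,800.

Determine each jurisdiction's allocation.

Harbor Zone: $2,098,175; Garrison Ward: $1,238,375; Bellamy Township: $249,725; Lakeview District: $459,550; Thornfield Borough: $1,855,050; Summit Precinct: $141,925

Combined assessed value = 2,505,960.
Raw shares: Harbor Zone 870,129/2,505,960 × $6,042,800 = 2,098,204.09; Garrison Ward 513,558/2,505,960 × $6,042,800 = 1,238,379.02; Bellamy Township 103,557/2,505,960 × $6,042,800 = 249,714.38; Lakeview District 190,576/2,505,960 × $6,042,800 = 459,549.50; Thornfield Borough 769,288/2,505,960 × $6,042,800 = 1,855,039.00; Summit Precinct 58,852/2,505,960 × $6,042,800 = 141,914.02.
At nearest $25: Harbor Zone $2,098,200; Garrison Ward $1,238,375; Bellamy Township $249,725; Lakeview District $459,550; Thornfield Borough $1,855,050; Summit Precinct $141,925. Sum = $6,042,825.
Difference $6,042,800 − $6,042,825 = −$25 applied to largest allocation (Harbor Zone): Harbor Zone becomes $2,098,175.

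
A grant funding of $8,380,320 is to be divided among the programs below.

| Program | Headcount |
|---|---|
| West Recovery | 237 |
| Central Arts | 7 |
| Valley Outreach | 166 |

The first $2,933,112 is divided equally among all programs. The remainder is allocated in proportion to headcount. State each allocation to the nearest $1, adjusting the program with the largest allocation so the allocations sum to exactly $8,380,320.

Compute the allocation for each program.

West Recovery: $4,126,456; Central Arts: $1,070,705; Valley Outreach: $3,183,159

Equal tier: $2,933,112 ÷ 3 = $977,704 apiece.
Remainder $5,447,208 by headcount (total 410): West Recovery 3,148,751.94 → $3,148,752; Central Arts 93,001.11 → $93,001; Valley Outreach 2,205,454.95 → $2,205,455.
Totals: West Recovery $977,704 + $3,148,752 = $4,126,456; Central Arts $977,704 + $93,001 = $1,070,705; Valley Outreach $977,704 + $2,205,455 = $3,183,159.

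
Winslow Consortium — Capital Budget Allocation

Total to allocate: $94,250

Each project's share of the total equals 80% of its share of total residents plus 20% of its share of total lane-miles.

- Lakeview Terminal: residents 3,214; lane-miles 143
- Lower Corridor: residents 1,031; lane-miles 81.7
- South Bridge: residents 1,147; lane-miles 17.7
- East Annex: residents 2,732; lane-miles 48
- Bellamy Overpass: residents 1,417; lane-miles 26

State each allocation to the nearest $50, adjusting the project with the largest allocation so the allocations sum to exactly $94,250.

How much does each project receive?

Residents total 9,541; lane-miles total 316.4.
Blended shares (80% residents + 20% lane-miles): Lakeview Terminal 0.3599; Lower Corridor 0.1381; South Bridge 0.1074; East Annex 0.2594; Bellamy Overpass 0.1352.
Unrounded shares: Lakeview Terminal 33,918.83; Lower Corridor 13,015.12; South Bridge 10,118.94; East Annex 24,449.94; Bellamy Overpass 12,747.16.
Rounded to nearest $50: Lakeview Terminal $33,900; Lower Corridor $13,000; South Bridge $10,100; East Annex $24,450; Bellamy Overpass $12,750. Sum = $94,200.
Difference $94,250 − $94,200 = +$50 applied to largest allocation (Lakeview Terminal): Lakeview Terminal becomes $33,950.

Lakeview Terminal: $33,950; Lower Corridor: $13,000; South Bridge: $10,100; East Annex: $24,450; Bellamy Overpass: $12,750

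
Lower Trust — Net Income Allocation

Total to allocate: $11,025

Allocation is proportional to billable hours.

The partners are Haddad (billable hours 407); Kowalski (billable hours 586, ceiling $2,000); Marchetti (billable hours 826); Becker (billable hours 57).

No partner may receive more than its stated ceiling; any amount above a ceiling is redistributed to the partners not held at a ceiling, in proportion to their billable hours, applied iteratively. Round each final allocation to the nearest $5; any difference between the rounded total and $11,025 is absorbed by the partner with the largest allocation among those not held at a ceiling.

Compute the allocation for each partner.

Combined billable hours = 1,876.
Unconstrained shares: Haddad 2,391.88; Kowalski 3,443.84; Marchetti 4,854.29; Becker 334.98.
Capped: Kowalski ($2,000); residual $9,025 reallocated over remaining billable hours 1,290.
Shares after redistribution: Haddad 2,847.42 → $2,845; Marchetti 5,778.80 → $5,780; Becker 398.78 → $400.

Haddad: $2,845 · Kowalski: $2,000 · Marchetti: $5,780 · Becker: $400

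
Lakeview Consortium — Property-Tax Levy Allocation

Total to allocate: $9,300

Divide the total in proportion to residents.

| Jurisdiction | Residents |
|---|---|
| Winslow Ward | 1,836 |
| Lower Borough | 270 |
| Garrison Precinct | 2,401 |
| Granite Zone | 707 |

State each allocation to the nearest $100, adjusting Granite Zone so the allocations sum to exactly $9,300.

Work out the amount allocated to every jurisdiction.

Total residents = 5,214.
Pro-rata amounts: Winslow Ward 1,836/5,214 × $9,300 = 3,274.80; Lower Borough 270/5,214 × $9,300 = 481.59; Garrison Precinct 2,401/5,214 × $9,300 = 4,282.57; Granite Zone 707/5,214 × $9,300 = 1,261.05.
Rounded to nearest $100: Winslow Ward $3,300; Lower Borough $500; Garrison Precinct $4,300; Granite Zone $1,300. Sum = $9,400.
Difference $9,300 − $9,400 = −$100 applied to Granite Zone: Granite Zone becomes $1,200.

Winslow Ward: $3,300 · Lower Borough: $500 · Garrison Precinct: $4,300 · Granite Zone: $1,200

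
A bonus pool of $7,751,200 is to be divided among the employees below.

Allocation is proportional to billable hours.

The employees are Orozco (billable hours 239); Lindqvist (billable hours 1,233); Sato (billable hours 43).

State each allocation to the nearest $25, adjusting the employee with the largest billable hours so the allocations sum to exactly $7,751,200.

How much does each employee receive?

Total billable hours = 239 + 1,233 + 43 = 1,515.
Proportional shares: Orozco 1,222,796.57; Lindqvist 6,308,402.38; Sato 220,001.06.
Rounded to nearest $25: Orozco $1,222,800; Lindqvist $6,308,400; Sato $220,000. Sum = $7,751,200.
Sum already equals the total — no adjustment.

Orozco: $1,222,800; Lindqvist: $6,308,400; Sato: $220,000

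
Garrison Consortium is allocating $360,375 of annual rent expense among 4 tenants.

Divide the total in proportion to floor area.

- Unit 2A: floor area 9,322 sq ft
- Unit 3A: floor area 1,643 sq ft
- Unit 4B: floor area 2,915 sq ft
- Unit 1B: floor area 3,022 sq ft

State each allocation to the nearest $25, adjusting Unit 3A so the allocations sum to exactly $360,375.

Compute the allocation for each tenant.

Total floor area = 16,902.
Proportional shares: Unit 2A 9,322/16,902 × $360,375 = 198,758.48; Unit 3A 1,643/16,902 × $360,375 = 35,031.13; Unit 4B 2,915/16,902 × $360,375 = 62,152.00; Unit 1B 3,022/16,902 × $360,375 = 64,433.40.
At nearest $25: Unit 2A $198,750; Unit 3A $35,025; Unit 4B $62,150; Unit 1B $64,425. Sum = $360,350.
Difference $360,375 − $360,350 = +$25 applied to Unit 3A: Unit 3A becomes $35,050.

Unit 2A: $198,750 · Unit 3A: $35,050 · Unit 4B: $62,150 · Unit 1B: $64,425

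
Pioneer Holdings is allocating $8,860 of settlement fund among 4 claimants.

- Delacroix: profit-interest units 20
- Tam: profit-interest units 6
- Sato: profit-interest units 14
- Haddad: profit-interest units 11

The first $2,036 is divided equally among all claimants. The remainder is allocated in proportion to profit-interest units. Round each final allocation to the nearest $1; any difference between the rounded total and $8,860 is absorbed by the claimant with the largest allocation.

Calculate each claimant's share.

Delacroix: $3,185 · Tam: $1,312 · Sato: $2,382 · Haddad: $1,981

$2,036 shared equally gives $509 per claimant.
Remainder $6,824 by profit-interest units (total 51): Delacroix 2,676.08 → $2,676; Tam 802.82 → $803; Sato 1,873.25 → $1,873; Haddad 1,471.84 → $1,472.
Totals: Delacroix $509 + $2,676 = $3,185; Tam $509 + $803 = $1,312; Sato $509 + $1,873 = $2,382; Haddad $509 + $1,472 = $1,981.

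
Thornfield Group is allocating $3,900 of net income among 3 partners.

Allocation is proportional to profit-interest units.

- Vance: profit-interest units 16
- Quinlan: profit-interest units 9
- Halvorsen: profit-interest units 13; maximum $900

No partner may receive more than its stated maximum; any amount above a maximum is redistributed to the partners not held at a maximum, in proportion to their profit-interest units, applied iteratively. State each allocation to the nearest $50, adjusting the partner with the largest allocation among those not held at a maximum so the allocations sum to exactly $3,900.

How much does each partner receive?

Combined profit-interest units = 38.
Pro-rata shares before constraints: Vance 1,642.11; Quinlan 923.68; Halvorsen 1,334.21.
Cap binds for Halvorsen ($900); residual $3,000 reallocated over remaining profit-interest units 25.
Redistributed shares: Vance 1,920.00 → $1,900; Quinlan 1,080.00 → $1,100.

Vance: $1,900 | Quinlan: $1,100 | Halvorsen: $900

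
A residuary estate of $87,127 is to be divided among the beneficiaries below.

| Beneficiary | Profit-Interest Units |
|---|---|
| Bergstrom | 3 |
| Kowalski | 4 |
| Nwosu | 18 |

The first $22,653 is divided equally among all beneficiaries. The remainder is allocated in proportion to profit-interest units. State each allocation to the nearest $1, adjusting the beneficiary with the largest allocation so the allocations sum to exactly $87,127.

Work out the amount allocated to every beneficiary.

Bergstrom: $15,288 | Kowalski: $17,867 | Nwosu: $53,972

Equal tier: $22,653 ÷ 3 = $7,551 apiece.
Remainder $64,474 by profit-interest units (total 25): Bergstrom 7,736.88 → $7,737; Kowalski 10,315.84 → $10,316; Nwosu 46,421.28 → $46,421.
Totals: Bergstrom $7,551 + $7,737 = $15,288; Kowalski $7,551 + $10,316 = $17,867; Nwosu $7,551 + $46,421 = $53,972.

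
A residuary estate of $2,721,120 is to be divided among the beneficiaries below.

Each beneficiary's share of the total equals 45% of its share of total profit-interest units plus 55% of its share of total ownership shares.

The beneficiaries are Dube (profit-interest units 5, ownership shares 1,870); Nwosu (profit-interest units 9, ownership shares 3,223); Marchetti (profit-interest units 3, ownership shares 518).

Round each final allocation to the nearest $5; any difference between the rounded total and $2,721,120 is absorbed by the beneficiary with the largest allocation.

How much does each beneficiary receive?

Totals — profit-interest units 17, ownership shares 5,611.
Composite weights (45% profit-interest units + 55% ownership shares): Dube 0.3157; Nwosu 0.5542; Marchetti 0.1302.
Raw shares: Dube 858,931.33; Nwosu 1,507,934.15; Marchetti 354,254.52.
At nearest $5: Dube $858,930; Nwosu $1,507,935; Marchetti $354,255. Sum = $2,721,120.
No rounding difference to absorb.

Dube: $858,930 · Nwosu: $1,507,935 · Marchetti: $354,255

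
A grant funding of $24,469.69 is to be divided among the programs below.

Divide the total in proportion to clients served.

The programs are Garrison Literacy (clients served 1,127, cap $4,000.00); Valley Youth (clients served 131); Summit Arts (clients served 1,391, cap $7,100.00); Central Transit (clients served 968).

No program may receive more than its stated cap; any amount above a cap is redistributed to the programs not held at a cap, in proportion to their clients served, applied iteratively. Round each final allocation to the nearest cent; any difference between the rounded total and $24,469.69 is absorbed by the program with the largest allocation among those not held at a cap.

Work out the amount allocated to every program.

Garrison Literacy: $4,000.00; Valley Youth: $1,593.66; Summit Arts: $7,100.00; Central Transit: $11,776.03

Total clients served = 3,617.
Pro-rata shares before constraints: Garrison Literacy 7,624.3684; Valley Youth 886.2398; Summit Arts 9,410.3784; Central Transit 6,548.7033.
Held at cap: Garrison Literacy ($4,000.00), Summit Arts ($7,100.00); remaining pool $13,369.69 reallocated over remaining clients served 1,099.
Shares after redistribution: Valley Youth 1,593.6573 → $1,593.66; Central Transit 11,776.0327 → $11,776.03.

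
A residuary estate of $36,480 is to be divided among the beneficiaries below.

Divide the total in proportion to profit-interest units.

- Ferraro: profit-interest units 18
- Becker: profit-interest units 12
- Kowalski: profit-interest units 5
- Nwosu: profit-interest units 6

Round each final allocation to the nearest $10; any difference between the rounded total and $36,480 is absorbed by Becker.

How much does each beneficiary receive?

Ferraro: $16,020; Becker: $10,670; Kowalski: $4,450; Nwosu: $5,340

Combined profit-interest units = 41.
Pro-rata amounts: Ferraro 18/41 × $36,480 = 16,015.61; Becker 12/41 × $36,480 = 10,677.07; Kowalski 5/41 × $36,480 = 4,448.78; Nwosu 6/41 × $36,480 = 5,338.54.
After rounding ($10): Ferraro $16,020; Becker $10,680; Kowalski $4,450; Nwosu $5,340. Sum = $36,490.
Difference $36,480 − $36,490 = −$10 applied to Becker: Becker becomes $10,670.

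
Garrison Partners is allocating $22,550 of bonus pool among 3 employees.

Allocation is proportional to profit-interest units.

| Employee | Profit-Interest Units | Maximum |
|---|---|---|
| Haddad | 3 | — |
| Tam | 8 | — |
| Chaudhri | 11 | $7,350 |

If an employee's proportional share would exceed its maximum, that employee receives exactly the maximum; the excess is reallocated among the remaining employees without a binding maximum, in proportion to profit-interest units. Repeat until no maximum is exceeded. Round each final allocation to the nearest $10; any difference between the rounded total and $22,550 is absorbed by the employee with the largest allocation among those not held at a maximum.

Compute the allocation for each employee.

Total profit-interest units = 22.
Unconstrained shares: Haddad 3,075.00; Tam 8,200.00; Chaudhri 11,275.00.
Capped: Chaudhri ($7,350); residual $15,200 reallocated over remaining profit-interest units 11.
Redistributed shares: Haddad 4,145.45 → $4,150; Tam 11,054.55 → $11,050.

Haddad: $4,150 | Tam: $11,050 | Chaudhri: $7,350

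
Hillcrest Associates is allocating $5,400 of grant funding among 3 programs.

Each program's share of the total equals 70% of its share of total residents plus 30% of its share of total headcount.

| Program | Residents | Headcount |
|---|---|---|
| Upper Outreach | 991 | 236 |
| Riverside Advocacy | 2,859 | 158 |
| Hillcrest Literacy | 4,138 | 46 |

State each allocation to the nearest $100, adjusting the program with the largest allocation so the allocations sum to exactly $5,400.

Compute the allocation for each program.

Upper Outreach: $1,300; Riverside Advocacy: $1,900; Hillcrest Literacy: $2,200

Totals — residents 7,988, headcount 440.
Composite weights (70% residents + 30% headcount): Upper Outreach 0.2478; Riverside Advocacy 0.3583; Hillcrest Literacy 0.3940.
Unrounded shares: Upper Outreach 1,337.86; Riverside Advocacy 1,934.63; Hillcrest Literacy 2,127.51.
At nearest $100: Upper Outreach $1,300; Riverside Advocacy $1,900; Hillcrest Literacy $2,100. Sum = $5,300.
Difference $5,400 − $5,300 = +$100 applied to largest allocation (Hillcrest Literacy): Hillcrest Literacy becomes $2,200.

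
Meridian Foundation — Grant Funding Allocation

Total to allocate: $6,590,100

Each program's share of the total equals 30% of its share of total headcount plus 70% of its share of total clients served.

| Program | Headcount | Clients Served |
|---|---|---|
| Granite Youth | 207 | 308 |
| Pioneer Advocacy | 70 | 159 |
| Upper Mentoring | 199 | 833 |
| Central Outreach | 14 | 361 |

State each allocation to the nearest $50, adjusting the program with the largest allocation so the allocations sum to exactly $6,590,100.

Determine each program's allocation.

Headcount total 490; clients served total 1,661.
Blended shares (30% headcount + 70% clients served): Granite Youth 0.2565; Pioneer Advocacy 0.1099; Upper Mentoring 0.4729; Central Outreach 0.1607.
Proportional shares: Granite Youth 1,690,598.01; Pioneer Advocacy 724,021.14; Upper Mentoring 3,116,394.48; Central Outreach 1,059,086.37.
After rounding ($50): Granite Youth $1,690,600; Pioneer Advocacy $724,000; Upper Mentoring $3,116,400; Central Outreach $1,059,100. Sum = $6,590,100.
Rounded total matches; no reconciliation needed.

Granite Youth: $1,690,600; Pioneer Advocacy: $724,000; Upper Mentoring: $3,116,400; Central Outreach: $1,059,100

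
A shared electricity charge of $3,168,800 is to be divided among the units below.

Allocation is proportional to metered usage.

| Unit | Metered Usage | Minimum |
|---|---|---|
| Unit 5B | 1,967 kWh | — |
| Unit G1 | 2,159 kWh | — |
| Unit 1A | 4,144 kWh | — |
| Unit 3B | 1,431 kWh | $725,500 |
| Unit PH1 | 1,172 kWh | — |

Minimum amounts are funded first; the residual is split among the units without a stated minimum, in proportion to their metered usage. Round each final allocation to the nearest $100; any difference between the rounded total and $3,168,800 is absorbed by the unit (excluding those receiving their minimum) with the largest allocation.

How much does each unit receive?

Unit 5B: $509,000 | Unit G1: $558,700 | Unit 1A: $1,072,300 | Unit 3B: $725,500 | Unit PH1: $303,300

Minimums first: Unit 3B $725,500. Remaining pool $2,443,300.
Remaining pool split over remaining metered usage 9,442: Unit 5B 508,999.27 → $509,000; Unit G1 558,682.98 → $558,700; Unit 1A 1,072,340.10 → $1,072,300; Unit PH1 303,277.65 → $303,300.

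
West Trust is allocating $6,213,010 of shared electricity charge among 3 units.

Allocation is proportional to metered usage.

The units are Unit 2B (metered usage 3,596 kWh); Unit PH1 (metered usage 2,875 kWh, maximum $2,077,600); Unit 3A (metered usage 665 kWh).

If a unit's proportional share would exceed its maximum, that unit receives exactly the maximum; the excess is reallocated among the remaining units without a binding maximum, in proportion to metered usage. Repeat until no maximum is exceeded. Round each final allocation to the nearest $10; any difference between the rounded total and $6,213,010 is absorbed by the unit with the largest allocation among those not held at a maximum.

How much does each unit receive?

Unit 2B: $3,490,010 | Unit PH1: $2,077,600 | Unit 3A: $645,400

Sum of metered usage: 7,136.
Proportional shares (ignoring caps): Unit 2B 3,130,883.40; Unit PH1 2,503,139.54; Unit 3A 578,987.06.
Held at cap: Unit PH1 ($2,077,600); balance $4,135,410 reallocated over remaining metered usage 4,261.
Shares after redistribution: Unit 2B 3,490,010.41 → $3,490,010; Unit 3A 645,399.59 → $645,400.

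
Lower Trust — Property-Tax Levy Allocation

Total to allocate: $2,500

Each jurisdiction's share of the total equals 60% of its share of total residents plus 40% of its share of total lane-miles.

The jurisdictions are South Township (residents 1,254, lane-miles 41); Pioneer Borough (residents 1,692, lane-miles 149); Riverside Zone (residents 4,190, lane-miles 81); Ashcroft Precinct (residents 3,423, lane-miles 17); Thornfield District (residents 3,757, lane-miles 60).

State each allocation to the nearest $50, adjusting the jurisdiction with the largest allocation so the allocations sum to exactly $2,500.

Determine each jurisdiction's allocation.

Residents total 14,316; lane-miles total 348.
Composite weights (60% residents + 40% lane-miles): South Township 0.0997; Pioneer Borough 0.2422; Riverside Zone 0.2687; Ashcroft Precinct 0.1630; Thornfield District 0.2264.
Proportional shares: South Township 249.21; Pioneer Borough 605.45; Riverside Zone 671.78; Ashcroft Precinct 407.51; Thornfield District 566.06.
At nearest $50: South Township $250; Pioneer Borough $600; Riverside Zone $650; Ashcroft Precinct $400; Thornfield District $550. Sum = $2,450.
Difference $2,500 − $2,450 = +$50 applied to largest allocation (Riverside Zone): Riverside Zone becomes $700.

South Township: $250 | Pioneer Borough: $600 | Riverside Zone: $700 | Ashcroft Precinct: $400 | Thornfield District: $550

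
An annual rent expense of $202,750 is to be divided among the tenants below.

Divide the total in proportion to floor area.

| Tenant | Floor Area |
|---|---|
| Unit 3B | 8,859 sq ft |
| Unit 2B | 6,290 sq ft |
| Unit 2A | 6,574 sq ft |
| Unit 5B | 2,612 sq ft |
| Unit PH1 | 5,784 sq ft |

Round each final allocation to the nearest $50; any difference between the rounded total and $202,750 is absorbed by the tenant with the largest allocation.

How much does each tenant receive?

Sum of floor area: 30,119.
Pro-rata amounts: Unit 3B 8,859/30,119 × $202,750 = 59,635.52; Unit 2B 6,290/30,119 × $202,750 = 42,341.96; Unit 2A 6,574/30,119 × $202,750 = 44,253.74; Unit 5B 2,612/30,119 × $202,750 = 17,583.02; Unit PH1 5,784/30,119 × $202,750 = 38,935.75.
Rounded to nearest $50: Unit 3B $59,650; Unit 2B $42,350; Unit 2A $44,250; Unit 5B $17,600; Unit PH1 $38,950. Sum = $202,800.
Difference $202,750 − $202,800 = −$50 applied to largest allocation (Unit 3B): Unit 3B becomes $59,600.

Unit 3B: $59,600 | Unit 2B: $42,350 | Unit 2A: $44,250 | Unit 5B: $17,600 | Unit PH1: $38,950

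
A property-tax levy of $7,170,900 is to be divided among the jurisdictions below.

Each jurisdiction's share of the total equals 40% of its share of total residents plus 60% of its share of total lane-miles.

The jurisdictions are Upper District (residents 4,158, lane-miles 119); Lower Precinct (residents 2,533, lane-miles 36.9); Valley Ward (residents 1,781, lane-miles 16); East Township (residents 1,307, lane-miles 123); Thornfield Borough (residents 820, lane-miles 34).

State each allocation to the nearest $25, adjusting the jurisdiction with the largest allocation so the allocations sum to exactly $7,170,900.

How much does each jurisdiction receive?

Residents total 10,599; lane-miles total 328.9.
Composite weights (40% residents + 60% lane-miles): Upper District 0.3740; Lower Precinct 0.1629; Valley Ward 0.0964; East Township 0.2737; Thornfield Borough 0.0930.
Unrounded shares: Upper District 2,681,971.99; Lower Precinct 1,168,205.71; Valley Ward 691,289.76; East Township 1,962,745.03; Thornfield Borough 666,687.52.
Rounded to nearest $25: Upper District $2,681,975; Lower Precinct $1,168,200; Valley Ward $691,300; East Township $1,962,750; Thornfield Borough $666,700. Sum = $7,170,925.
Difference $7,170,900 − $7,170,925 = −$25 applied to largest allocation (Upper District): Upper District becomes $2,681,950.

Upper District: $2,681,950 | Lower Precinct: $1,168,200 | Valley Ward: $691,300 | East Township: $1,962,750 | Thornfield Borough: $666,700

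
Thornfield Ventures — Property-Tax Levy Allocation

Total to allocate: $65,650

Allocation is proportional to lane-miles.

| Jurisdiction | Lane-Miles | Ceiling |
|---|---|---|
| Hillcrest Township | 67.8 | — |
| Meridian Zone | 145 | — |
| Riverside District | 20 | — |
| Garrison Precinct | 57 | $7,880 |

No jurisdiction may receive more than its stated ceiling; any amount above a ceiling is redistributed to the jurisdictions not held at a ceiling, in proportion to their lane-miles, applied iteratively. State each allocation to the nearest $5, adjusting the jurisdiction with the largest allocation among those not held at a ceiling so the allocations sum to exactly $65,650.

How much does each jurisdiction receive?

Sum of lane-miles: 289.8.
Proportional shares (ignoring caps): Hillcrest Township 15,359.11; Meridian Zone 32,847.65; Riverside District 4,530.71; Garrison Precinct 12,912.53.
Held at cap: Garrison Precinct ($7,880); remaining pool $57,770 reallocated over remaining lane-miles 232.8.
Redistributed shares: Hillcrest Township 16,824.77 → $16,825; Meridian Zone 35,982.17 → $35,980; Riverside District 4,963.06 → $4,965.

Hillcrest Township: $16,825 · Meridian Zone: $35,980 · Riverside District: $4,965 · Garrison Precinct: $7,880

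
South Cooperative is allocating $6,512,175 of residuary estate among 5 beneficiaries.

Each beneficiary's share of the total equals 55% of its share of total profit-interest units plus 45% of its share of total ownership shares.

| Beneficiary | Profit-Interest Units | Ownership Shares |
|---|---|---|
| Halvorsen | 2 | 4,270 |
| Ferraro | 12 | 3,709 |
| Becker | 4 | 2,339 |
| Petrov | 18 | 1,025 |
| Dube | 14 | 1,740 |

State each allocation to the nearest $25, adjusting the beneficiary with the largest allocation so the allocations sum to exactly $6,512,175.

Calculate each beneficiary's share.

Halvorsen: $1,099,700 | Ferraro: $1,690,400 | Becker: $810,450 | Petrov: $1,519,000 | Dube: $1,392,625

Profit-interest units total 50; ownership shares total 13,083.
Blended shares (55% profit-interest units + 45% ownership shares): Halvorsen 0.1689; Ferraro 0.2596; Becker 0.1245; Petrov 0.2333; Dube 0.2138.
Unrounded shares: Halvorsen 1,099,710.89; Ferraro 1,690,390.99; Becker 810,451.45; Petrov 1,519,001.78; Dube 1,392,619.89.
At nearest $25: Halvorsen $1,099,700; Ferraro $1,690,400; Becker $810,450; Petrov $1,519,000; Dube $1,392,625. Sum = $6,512,175.
No rounding difference to absorb.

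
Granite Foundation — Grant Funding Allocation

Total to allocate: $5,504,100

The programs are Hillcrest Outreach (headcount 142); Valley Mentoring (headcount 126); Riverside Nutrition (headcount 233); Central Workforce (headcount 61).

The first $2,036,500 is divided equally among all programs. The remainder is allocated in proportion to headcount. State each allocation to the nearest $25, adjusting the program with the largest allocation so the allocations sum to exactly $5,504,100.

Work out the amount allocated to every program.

Equal tier: $2,036,500 ÷ 4 = $509,125 apiece.
Remainder $3,467,600 by headcount (total 562): Hillcrest Outreach 876,155.16 → $876,150; Valley Mentoring 777,433.45 → $777,425; Riverside Nutrition 1,437,634.88 → $1,437,625; Central Workforce 376,376.51 → $376,375.
Rounding difference +$25 on remainder applied to Riverside Nutrition.
Totals: Hillcrest Outreach $509,125 + $876,150 = $1,385,275; Valley Mentoring $509,125 + $777,425 = $1,286,550; Riverside Nutrition $509,125 + $1,437,650 = $1,946,775; Central Workforce $509,125 + $376,375 = $885,500.

Hillcrest Outreach: $1,385,275; Valley Mentoring: $1,286,550; Riverside Nutrition: $1,946,775; Central Workforce: $885,500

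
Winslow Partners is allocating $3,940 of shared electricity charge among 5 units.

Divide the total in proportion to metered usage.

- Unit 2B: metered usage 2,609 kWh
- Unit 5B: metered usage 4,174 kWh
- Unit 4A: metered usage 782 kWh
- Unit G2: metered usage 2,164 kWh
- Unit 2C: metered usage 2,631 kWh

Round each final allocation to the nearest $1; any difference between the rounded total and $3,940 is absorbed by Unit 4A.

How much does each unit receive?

Unit 2B: $832 | Unit 5B: $1,331 | Unit 4A: $248 | Unit G2: $690 | Unit 2C: $839

Metered usage total: 12,360.
Unrounded shares: Unit 2B 2,609/12,360 × $3,940 = 831.67; Unit 5B 4,174/12,360 × $3,940 = 1,330.55; Unit 4A 782/12,360 × $3,940 = 249.28; Unit G2 2,164/12,360 × $3,940 = 689.82; Unit 2C 2,631/12,360 × $3,940 = 838.68.
At nearest $1: Unit 2B $832; Unit 5B $1,331; Unit 4A $249; Unit G2 $690; Unit 2C $839. Sum = $3,941.
Difference $3,940 − $3,941 = −$1 applied to Unit 4A: Unit 4A becomes $248.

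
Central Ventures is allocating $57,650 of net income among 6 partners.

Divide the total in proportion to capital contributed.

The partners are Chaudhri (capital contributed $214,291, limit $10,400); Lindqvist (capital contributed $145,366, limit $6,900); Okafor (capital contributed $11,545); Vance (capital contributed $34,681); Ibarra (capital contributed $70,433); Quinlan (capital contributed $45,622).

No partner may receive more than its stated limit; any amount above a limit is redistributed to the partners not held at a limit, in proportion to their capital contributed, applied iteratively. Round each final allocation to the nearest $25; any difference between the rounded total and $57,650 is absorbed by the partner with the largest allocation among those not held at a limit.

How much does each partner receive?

Sum of capital contributed: 521,938.
Pro-rata shares before constraints: Chaudhri 23,669.24; Lindqvist 16,056.22; Okafor 1,275.19; Vance 3,830.65; Ibarra 7,779.59; Quinlan 5,039.12.
Capped: Chaudhri ($10,400), Lindqvist ($6,900); residual $40,350 reallocated over remaining capital contributed 162,281.
Remaining shares: Okafor 2,870.58 → $2,875; Vance 8,623.18 → $8,625; Ibarra 17,512.66 → $17,525; Quinlan 11,343.58 → $11,350.
Rounding difference −$25 applied to Ibarra → $17,500.

Chaudhri: $10,400 | Lindqvist: $6,900 | Okafor: $2,875 | Vance: $8,625 | Ibarra: $17,500 | Quinlan: $11,350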